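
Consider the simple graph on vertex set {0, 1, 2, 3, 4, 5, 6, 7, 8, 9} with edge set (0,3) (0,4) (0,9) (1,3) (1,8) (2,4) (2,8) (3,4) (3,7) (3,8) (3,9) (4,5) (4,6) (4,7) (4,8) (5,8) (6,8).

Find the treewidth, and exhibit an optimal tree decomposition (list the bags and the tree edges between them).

Each bag holds 3 vertices, so the decomposition has width 2, which upper-bounds the treewidth. Conversely, {1, 3, 8} is a clique of size 3, and the vertices of any clique must share a bag in every tree decomposition; so some bag has ≥ 3 vertices and tw(G) ≥ 2. Therefore the treewidth is 2.

Treewidth 2.
One optimal decomposition is:
Bags: B1 = {3, 4, 8}  B2 = {4, 5, 8}  B3 = {2, 4, 8}  B4 = {4, 6, 8}  B5 = {0, 3, 4}  B6 = {0, 3, 9}  B7 = {1, 3, 8}  B8 = {3, 4, 7}
Tree: B1–B2, B2–B3, B2–B4, B1–B5, B5–B6, B1–B7, B1–B8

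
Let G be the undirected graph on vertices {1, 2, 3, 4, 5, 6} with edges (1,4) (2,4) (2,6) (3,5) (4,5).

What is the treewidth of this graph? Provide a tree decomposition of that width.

Every bag has size at most 2, so the width is 2 − 1 = 1 and tw(G) ≤ 1. Any graph with an edge has treewidth ≥ 1, and G has the edge 4–5. Combining the bounds, tw(G) = 1.

Treewidth 1.
One such decomposition:
Bags: B1 = {4, 5}  B2 = {2, 4}  B3 = {2, 6}  B4 = {1, 4}  B5 = {3, 5}
Tree: B1–B2, B2–B3, B2–B4, B1–B5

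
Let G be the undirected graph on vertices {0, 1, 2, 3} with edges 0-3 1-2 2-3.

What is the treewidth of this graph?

A width-1 tree decomposition is:
Bags: B1 = {0, 3}  B2 = {2, 3}  B3 = {1, 2}
Tree: B1–B2, B2–B3
Each bag holds 2 vertices, so the decomposition has width 1, which upper-bounds the treewidth. Any graph with an edge has treewidth ≥ 1, and G has the edge 0–3. Combining the bounds, tw(G) = 1.

1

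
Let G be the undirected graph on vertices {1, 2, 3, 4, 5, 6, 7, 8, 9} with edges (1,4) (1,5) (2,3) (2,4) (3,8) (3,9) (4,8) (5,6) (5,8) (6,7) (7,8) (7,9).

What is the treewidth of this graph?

A width-3 tree decomposition is:
Bags: B1 = {1, 5, 6, 7}  B2 = {1, 5, 7, 8}  B3 = {1, 4, 7, 8}  B4 = {4, 7, 8, 9}  B5 = {3, 4, 8, 9}  B6 = {2, 3, 4, 9}
Tree: B1–B2, B2–B3, B3–B4, B4–B5, B5–B6
Each bag holds 4 vertices, so the decomposition has width 3, which upper-bounds the treewidth. For the lower bound: the 4 vertex sets {1,5,6}, {7}, {8}, {2,3,4,9} are disjoint, each induces a connected subgraph, and every pair is joined by at least one edge of G. Contracting each set to a single vertex therefore yields K_{4} as a minor, and since treewidth is minor-monotone, tw(G) ≥ tw(K_{4}) = 3. Hence tw(G) = 3 exactly.

3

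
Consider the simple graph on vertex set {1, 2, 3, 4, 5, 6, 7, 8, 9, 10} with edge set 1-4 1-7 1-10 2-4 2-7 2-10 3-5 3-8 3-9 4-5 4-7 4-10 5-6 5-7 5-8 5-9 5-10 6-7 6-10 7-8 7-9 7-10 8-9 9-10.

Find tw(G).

A width-3 tree decomposition is:
Bags: B1 = {5, 6, 7, 10}  B2 = {4, 5, 7, 10}  B3 = {2, 4, 7, 10}  B4 = {1, 4, 7, 10}  B5 = {5, 7, 9, 10}  B6 = {5, 7, 8, 9}  B7 = {3, 5, 8, 9}
Tree: B1–B2, B2–B3, B2–B4, B2–B5, B5–B6, B6–B7
The largest bag has 4 vertices, giving width 3; this decomposition certifies tw(G) ≤ 3. Conversely, {3, 5, 8, 9} is a clique of size 4, and the vertices of any clique must share a bag in every tree decomposition; so some bag has ≥ 4 vertices and tw(G) ≥ 3. Combining the bounds, tw(G) = 3.

3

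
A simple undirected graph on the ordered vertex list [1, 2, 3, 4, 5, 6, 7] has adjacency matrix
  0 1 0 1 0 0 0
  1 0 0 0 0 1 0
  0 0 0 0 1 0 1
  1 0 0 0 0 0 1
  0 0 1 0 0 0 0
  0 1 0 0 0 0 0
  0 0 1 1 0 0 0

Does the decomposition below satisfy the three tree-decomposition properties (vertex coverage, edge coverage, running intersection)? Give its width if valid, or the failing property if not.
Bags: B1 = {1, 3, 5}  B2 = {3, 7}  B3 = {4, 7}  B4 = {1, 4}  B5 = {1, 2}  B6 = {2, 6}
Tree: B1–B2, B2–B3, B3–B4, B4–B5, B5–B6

A tree decomposition must satisfy three properties: every vertex lies in some bag; for every edge, both endpoints lie together in some bag; and for every vertex, the bags containing it form a connected subtree. Here bags containing vertex 1 are not connected in the tree, so the decomposition is invalid.

No — bags containing vertex 1 are not connected in the tree.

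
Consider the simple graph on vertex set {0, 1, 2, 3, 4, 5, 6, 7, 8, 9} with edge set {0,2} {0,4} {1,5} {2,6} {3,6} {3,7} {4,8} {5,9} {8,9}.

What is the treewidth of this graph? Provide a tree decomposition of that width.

Treewidth 1.
One such decomposition:
Bags: B1 = {3, 7}  B2 = {3, 6}  B3 = {2, 6}  B4 = {0, 2}  B5 = {0, 4}  B6 = {4, 8}  B7 = {8, 9}  B8 = {5, 9}  B9 = {1, 5}
Tree: B1–B2, B2–B3, B3–B4, B4–B5, B5–B6, B6–B7, B7–B8, B8–B9

Every bag has size at most 2, so the width is 2 − 1 = 1 and tw(G) ≤ 1. G has an edge, so its treewidth is at least 1. Therefore the treewidth is 1.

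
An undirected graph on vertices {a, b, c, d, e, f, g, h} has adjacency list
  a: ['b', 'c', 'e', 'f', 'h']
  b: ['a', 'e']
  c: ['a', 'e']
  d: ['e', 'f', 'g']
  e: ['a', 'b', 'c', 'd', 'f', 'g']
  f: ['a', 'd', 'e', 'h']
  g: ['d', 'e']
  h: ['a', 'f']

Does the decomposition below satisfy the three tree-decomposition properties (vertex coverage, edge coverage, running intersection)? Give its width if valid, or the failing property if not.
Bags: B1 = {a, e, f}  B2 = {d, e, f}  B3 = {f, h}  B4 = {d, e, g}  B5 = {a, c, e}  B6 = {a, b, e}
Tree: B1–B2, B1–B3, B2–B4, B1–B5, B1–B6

No — edge (a,h) lies in no bag.

A tree decomposition must satisfy three properties: every vertex lies in some bag; for every edge, both endpoints lie together in some bag; and for every vertex, the bags containing it form a connected subtree. Here edge (a,h) lies in no bag, so the decomposition is invalid.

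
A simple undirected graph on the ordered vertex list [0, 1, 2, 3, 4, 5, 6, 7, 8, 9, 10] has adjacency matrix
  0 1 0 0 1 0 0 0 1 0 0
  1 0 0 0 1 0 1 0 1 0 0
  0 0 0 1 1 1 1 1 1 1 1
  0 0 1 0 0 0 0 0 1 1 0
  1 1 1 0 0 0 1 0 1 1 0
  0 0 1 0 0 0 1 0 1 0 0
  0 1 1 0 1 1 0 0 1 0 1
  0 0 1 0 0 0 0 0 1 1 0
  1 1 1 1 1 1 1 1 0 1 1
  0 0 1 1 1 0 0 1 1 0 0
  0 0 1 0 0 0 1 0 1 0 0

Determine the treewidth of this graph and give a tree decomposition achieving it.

Treewidth 3.
Bags: B1 = {1, 4, 6, 8}  B2 = {2, 4, 6, 8}  B3 = {2, 6, 8, 10}  B4 = {2, 4, 8, 9}  B5 = {0, 1, 4, 8}  B6 = {2, 3, 8, 9}  B7 = {2, 7, 8, 9}  B8 = {2, 5, 6, 8}
Tree: B1–B2, B2–B3, B2–B4, B1–B5, B4–B6, B6–B7, B3–B8

Every bag has size at most 4, so the width is 4 − 1 = 3 and tw(G) ≤ 3. For the lower bound, the 4 vertices {0, 1, 4, 8} are pairwise adjacent, and any tree decomposition puts a clique entirely inside one bag — forcing width ≥ 3. The upper and lower bounds meet at 3, so that is the treewidth.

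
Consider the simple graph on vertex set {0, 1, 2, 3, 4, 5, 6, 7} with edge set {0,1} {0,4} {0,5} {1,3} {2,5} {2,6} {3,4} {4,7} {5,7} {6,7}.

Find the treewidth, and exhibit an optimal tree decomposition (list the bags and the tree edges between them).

Treewidth 2.
Bags: B1 = {2, 5, 6}  B2 = {5, 6, 7}  B3 = {0, 5, 7}  B4 = {0, 4, 7}  B5 = {0, 1, 4}  B6 = {1, 3, 4}
Tree: B1–B2, B2–B3, B3–B4, B4–B5, B5–B6

The largest bag has 3 vertices, giving width 2; this decomposition certifies tw(G) ≤ 2. Since 2–6–7–5–2 is a cycle in G, G is not acyclic. Forests are exactly the graphs of treewidth ≤ 1, so tw(G) ≥ 2. Hence tw(G) = 2 exactly.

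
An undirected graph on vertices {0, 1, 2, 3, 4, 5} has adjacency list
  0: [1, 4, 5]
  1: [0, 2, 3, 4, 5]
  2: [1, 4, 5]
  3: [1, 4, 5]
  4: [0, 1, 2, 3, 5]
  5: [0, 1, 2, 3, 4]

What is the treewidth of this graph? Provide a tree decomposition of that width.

Every bag has size at most 4, so the width is 4 − 1 = 3 and tw(G) ≤ 3. On the other hand G contains the 4-clique {0, 1, 4, 5}. A clique must lie in a single bag of any decomposition, so no decomposition can have width below 3. The upper and lower bounds meet at 3, so that is the treewidth.

Treewidth 3.
One such decomposition:
Bags: B1 = {1, 2, 4, 5}  B2 = {0, 1, 4, 5}  B3 = {1, 3, 4, 5}
Tree: B1–B2, B2–B3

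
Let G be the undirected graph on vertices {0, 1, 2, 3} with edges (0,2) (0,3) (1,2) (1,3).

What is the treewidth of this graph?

A width-2 tree decomposition is:
Bags: B1 = {0, 1, 3}  B2 = {0, 1, 2}
Tree: B1–B2
The largest bag has 3 vertices, giving width 2; this decomposition certifies tw(G) ≤ 2. The edges 1–3–0–2–1 form a cycle, so G is not a tree and its treewidth is at least 2. Combining the bounds, tw(G) = 2.

2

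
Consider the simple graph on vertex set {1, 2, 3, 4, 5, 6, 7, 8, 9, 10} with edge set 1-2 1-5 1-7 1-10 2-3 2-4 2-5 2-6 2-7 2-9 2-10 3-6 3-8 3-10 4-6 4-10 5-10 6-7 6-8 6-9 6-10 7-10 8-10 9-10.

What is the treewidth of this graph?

3

A width-3 tree decomposition is:
Bags: B1 = {2, 6, 9, 10}  B2 = {2, 6, 7, 10}  B3 = {2, 3, 6, 10}  B4 = {1, 2, 7, 10}  B5 = {2, 4, 6, 10}  B6 = {1, 2, 5, 10}  B7 = {3, 6, 8, 10}
Tree: B1–B2, B1–B3, B2–B4, B3–B5, B4–B6, B3–B7
The largest bag has 4 vertices, giving width 3; this decomposition certifies tw(G) ≤ 3. For the lower bound, the 4 vertices {3, 6, 8, 10} are pairwise adjacent, and any tree decomposition puts a clique entirely inside one bag — forcing width ≥ 3. Hence tw(G) = 3 exactly.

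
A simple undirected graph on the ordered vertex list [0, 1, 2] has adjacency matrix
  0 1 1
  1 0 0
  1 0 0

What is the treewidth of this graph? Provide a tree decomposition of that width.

Treewidth 1.
Bags: B1 = {0, 2}  B2 = {0, 1}
Tree: B1–B2

Every bag has size at most 2, so the width is 2 − 1 = 1 and tw(G) ≤ 1. Since G has at least one edge (e.g. 2–0), it is not an edgeless graph, so tw(G) ≥ 1. Combining the bounds, tw(G) = 1.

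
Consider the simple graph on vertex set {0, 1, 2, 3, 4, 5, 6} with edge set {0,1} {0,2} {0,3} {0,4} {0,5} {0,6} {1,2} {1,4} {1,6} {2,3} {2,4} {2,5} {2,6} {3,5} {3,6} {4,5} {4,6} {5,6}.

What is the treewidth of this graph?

A width-4 tree decomposition is:
Bags: B1 = {0, 2, 3, 5, 6}  B2 = {0, 2, 4, 5, 6}  B3 = {0, 1, 2, 4, 6}
Tree: B1–B2, B2–B3
Every bag has size at most 5, so the width is 5 − 1 = 4 and tw(G) ≤ 4. For the lower bound, the 5 vertices {0, 2, 3, 5, 6} are pairwise adjacent, and any tree decomposition puts a clique entirely inside one bag — forcing width ≥ 4. Hence tw(G) = 4 exactly.

4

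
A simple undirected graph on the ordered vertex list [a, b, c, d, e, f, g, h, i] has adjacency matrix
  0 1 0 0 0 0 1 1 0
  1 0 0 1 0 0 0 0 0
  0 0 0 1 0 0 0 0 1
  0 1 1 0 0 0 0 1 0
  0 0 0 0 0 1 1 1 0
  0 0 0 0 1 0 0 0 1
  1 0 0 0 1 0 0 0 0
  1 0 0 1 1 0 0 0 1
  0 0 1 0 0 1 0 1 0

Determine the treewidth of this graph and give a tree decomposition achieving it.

Treewidth 3.
One such decomposition:
Bags: B1 = {c, d, f, i}  B2 = {d, f, h, i}  B3 = {d, e, f, h}  B4 = {b, d, e, h}  B5 = {a, b, e, h}  B6 = {a, b, e, g}
Tree: B1–B2, B2–B3, B3–B4, B4–B5, B5–B6

Every bag has size at most 4, so the width is 4 − 1 = 3 and tw(G) ≤ 3. For the lower bound: the 4 vertex sets {c,f,i}, {d}, {h}, {a,b,e,g} are disjoint, each induces a connected subgraph, and every pair is joined by at least one edge of G. Contracting each set to a single vertex therefore yields K_{4} as a minor, and since treewidth is minor-monotone, tw(G) ≥ tw(K_{4}) = 3. The upper and lower bounds meet at 3, so that is the treewidth.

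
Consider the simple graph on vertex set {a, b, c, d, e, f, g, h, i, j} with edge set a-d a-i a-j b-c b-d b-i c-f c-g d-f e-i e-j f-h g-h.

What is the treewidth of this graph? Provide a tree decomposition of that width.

Treewidth 2.
Bags: B1 = {f, g, h}  B2 = {c, f, g}  B3 = {c, d, f}  B4 = {b, c, d}  B5 = {a, b, d}  B6 = {a, b, i}  B7 = {a, i, j}  B8 = {e, i, j}
Tree: B1–B2, B2–B3, B3–B4, B4–B5, B5–B6, B6–B7, B7–B8

Every bag has size at most 3, so the width is 3 − 1 = 2 and tw(G) ≤ 2. The edges h–g–c–f–h form a cycle, so G is not a tree and its treewidth is at least 2. Therefore the treewidth is 2.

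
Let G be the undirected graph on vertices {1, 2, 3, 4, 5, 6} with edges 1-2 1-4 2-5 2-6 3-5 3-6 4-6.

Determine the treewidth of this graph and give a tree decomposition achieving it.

Every bag has size at most 3, so the width is 3 − 1 = 2 and tw(G) ≤ 2. For the lower bound, G contains the cycle 4–1–2–6–4, so G is not a forest; only forests have treewidth ≤ 1, hence tw(G) ≥ 2. Hence tw(G) = 2 exactly.

Treewidth 2.
Bags: B1 = {1, 4, 6}  B2 = {1, 2, 6}  B3 = {2, 3, 6}  B4 = {2, 3, 5}
Tree: B1–B2, B2–B3, B3–B4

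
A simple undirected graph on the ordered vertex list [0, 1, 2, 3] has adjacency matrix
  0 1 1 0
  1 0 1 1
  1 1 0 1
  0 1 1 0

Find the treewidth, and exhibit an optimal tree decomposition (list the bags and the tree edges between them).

Treewidth 2.
Bags: B1 = {0, 1, 2}  B2 = {1, 2, 3}
Tree: B1–B2

Each bag holds 3 vertices, so the decomposition has width 2, which upper-bounds the treewidth. For the lower bound, the 3 vertices {0, 1, 2} are pairwise adjacent, and any tree decomposition puts a clique entirely inside one bag — forcing width ≥ 2. Combining the bounds, tw(G) = 2.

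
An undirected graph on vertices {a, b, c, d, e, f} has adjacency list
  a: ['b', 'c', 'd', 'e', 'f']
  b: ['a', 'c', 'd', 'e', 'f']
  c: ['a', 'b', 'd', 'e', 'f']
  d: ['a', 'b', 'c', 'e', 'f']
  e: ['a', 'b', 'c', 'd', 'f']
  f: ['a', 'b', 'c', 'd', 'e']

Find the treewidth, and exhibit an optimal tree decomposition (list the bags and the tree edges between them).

Treewidth 5.
One optimal decomposition is:
Bags: B1 = {a, b, c, d, e, f}
Tree: (single bag)

With just one bag of size 6, the width is 6 − 1 = 5, so tw(G) ≤ 5. Conversely, {a, b, c, d, e, f} is a clique of size 6, and the vertices of any clique must share a bag in every tree decomposition; so some bag has ≥ 6 vertices and tw(G) ≥ 5. Therefore the treewidth is 5.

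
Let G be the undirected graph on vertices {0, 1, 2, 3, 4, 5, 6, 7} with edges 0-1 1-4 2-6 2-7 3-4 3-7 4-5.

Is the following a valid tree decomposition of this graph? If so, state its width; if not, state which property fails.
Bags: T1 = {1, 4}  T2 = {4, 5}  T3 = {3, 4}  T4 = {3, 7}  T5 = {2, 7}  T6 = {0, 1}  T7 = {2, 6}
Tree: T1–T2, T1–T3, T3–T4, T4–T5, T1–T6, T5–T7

Yes; width 1.

Every vertex of G appears in some bag (union = {0, 1, 2, 3, 4, 5, 6, 7}); every edge is covered by a bag; and for each vertex v the set of bags containing v is connected in the bag tree. The decomposition is therefore valid. The largest bag has 2 vertices, so the width is 1.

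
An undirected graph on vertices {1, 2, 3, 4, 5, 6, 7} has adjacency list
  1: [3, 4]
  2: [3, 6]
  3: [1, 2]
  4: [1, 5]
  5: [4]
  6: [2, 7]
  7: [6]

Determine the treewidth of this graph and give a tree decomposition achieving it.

Treewidth 1.
Bags: B1 = {6, 7}  B2 = {2, 6}  B3 = {2, 3}  B4 = {1, 3}  B5 = {1, 4}  B6 = {4, 5}
Tree: B1–B2, B2–B3, B3–B4, B4–B5, B5–B6

Every bag has size at most 2, so the width is 2 − 1 = 1 and tw(G) ≤ 1. Since G has at least one edge (e.g. 7–6), it is not an edgeless graph, so tw(G) ≥ 1. The upper and lower bounds meet at 1, so that is the treewidth.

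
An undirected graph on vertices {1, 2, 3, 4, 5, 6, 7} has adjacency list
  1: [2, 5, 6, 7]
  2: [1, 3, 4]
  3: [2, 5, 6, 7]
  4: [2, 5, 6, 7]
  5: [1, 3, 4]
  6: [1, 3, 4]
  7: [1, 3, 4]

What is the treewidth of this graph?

3

A width-3 tree decomposition is:
Bags: B1 = {1, 3, 4, 6}  B2 = {1, 3, 4, 7}  B3 = {1, 2, 3, 4}  B4 = {1, 3, 4, 5}
Tree: B1–B2, B2–B3, B3–B4
Every bag has size at most 4, so the width is 4 − 1 = 3 and tw(G) ≤ 3. For the lower bound: the 4 vertex sets {4,6}, {3,7}, {1}, {2} are disjoint, each induces a connected subgraph, and every pair is joined by at least one edge of G. Contracting each set to a single vertex therefore yields K_{4} as a minor, and since treewidth is minor-monotone, tw(G) ≥ tw(K_{4}) = 3. Combining the bounds, tw(G) = 3.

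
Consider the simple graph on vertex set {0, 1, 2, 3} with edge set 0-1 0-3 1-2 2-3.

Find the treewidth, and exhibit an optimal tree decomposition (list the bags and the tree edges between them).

The largest bag has 3 vertices, giving width 2; this decomposition certifies tw(G) ≤ 2. Since 2–3–0–1–2 is a cycle in G, G is not acyclic. Forests are exactly the graphs of treewidth ≤ 1, so tw(G) ≥ 2. Combining the bounds, tw(G) = 2.

Treewidth 2.
Bags: B1 = {0, 2, 3}  B2 = {0, 1, 2}
Tree: B1–B2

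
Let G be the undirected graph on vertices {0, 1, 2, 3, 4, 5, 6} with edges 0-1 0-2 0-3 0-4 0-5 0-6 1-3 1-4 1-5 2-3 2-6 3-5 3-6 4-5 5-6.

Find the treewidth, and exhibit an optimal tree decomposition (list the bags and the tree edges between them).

Treewidth 3.
One optimal decomposition is:
Bags: B1 = {0, 1, 4, 5}  B2 = {0, 1, 3, 5}  B3 = {0, 3, 5, 6}  B4 = {0, 2, 3, 6}
Tree: B1–B2, B2–B3, B3–B4

Every bag has size at most 4, so the width is 4 − 1 = 3 and tw(G) ≤ 3. On the other hand G contains the 4-clique {0, 2, 3, 6}. A clique must lie in a single bag of any decomposition, so no decomposition can have width below 3. Therefore the treewidth is 3.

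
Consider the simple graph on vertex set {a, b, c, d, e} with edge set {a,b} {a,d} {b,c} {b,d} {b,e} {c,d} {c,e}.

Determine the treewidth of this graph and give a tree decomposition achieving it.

Treewidth 2.
Bags: B1 = {b, c, d}  B2 = {b, c, e}  B3 = {a, b, d}
Tree: B1–B2, B1–B3

Each bag holds 3 vertices, so the decomposition has width 2, which upper-bounds the treewidth. On the other hand G contains the 3-clique {b, c, d}. A clique must lie in a single bag of any decomposition, so no decomposition can have width below 2. Therefore the treewidth is 2.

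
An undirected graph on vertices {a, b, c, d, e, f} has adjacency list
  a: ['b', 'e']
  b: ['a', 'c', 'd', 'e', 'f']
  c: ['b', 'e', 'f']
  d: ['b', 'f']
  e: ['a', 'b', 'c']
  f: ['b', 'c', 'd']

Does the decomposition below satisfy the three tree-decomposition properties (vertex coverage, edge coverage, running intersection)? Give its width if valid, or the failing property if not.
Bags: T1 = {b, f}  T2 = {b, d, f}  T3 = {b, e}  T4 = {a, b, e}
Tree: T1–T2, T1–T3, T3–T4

No — vertex c appears in no bag.

A tree decomposition must satisfy three properties: every vertex lies in some bag; for every edge, both endpoints lie together in some bag; and for every vertex, the bags containing it form a connected subtree. Here vertex c appears in no bag, so the decomposition is invalid.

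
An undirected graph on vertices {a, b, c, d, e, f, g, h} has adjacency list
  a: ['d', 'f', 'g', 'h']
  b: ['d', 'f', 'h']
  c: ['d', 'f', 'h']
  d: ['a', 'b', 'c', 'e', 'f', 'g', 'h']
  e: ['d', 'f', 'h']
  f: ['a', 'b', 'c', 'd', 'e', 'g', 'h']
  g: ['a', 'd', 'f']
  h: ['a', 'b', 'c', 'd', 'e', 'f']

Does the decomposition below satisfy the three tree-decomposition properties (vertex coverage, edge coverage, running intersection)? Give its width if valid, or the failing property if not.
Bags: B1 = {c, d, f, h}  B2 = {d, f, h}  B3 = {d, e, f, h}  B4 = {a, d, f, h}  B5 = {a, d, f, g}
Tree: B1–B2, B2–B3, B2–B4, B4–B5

A tree decomposition must satisfy three properties: every vertex lies in some bag; for every edge, both endpoints lie together in some bag; and for every vertex, the bags containing it form a connected subtree. Here vertex b appears in no bag, so the decomposition is invalid.

No — vertex b appears in no bag.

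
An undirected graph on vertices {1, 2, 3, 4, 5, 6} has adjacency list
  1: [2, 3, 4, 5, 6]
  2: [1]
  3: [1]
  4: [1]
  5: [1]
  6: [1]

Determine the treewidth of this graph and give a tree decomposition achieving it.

Treewidth 1.
One such decomposition:
Bags: B1 = {1, 2}  B2 = {1, 3}  B3 = {1, 4}  B4 = {1, 5}  B5 = {1, 6}
Tree: B1–B2, B2–B3, B1–B4, B2–B5

The largest bag has 2 vertices, giving width 1; this decomposition certifies tw(G) ≤ 1. G has an edge, so its treewidth is at least 1. Combining the bounds, tw(G) = 1.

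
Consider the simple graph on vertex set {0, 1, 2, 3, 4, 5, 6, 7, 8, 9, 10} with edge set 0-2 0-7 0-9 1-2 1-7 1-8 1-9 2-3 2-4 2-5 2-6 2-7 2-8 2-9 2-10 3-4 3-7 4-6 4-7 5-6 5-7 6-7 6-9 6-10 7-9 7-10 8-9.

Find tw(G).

A width-3 tree decomposition is:
Bags: B1 = {2, 4, 6, 7}  B2 = {2, 6, 7, 9}  B3 = {1, 2, 7, 9}  B4 = {1, 2, 8, 9}  B5 = {2, 6, 7, 10}  B6 = {0, 2, 7, 9}  B7 = {2, 5, 6, 7}  B8 = {2, 3, 4, 7}
Tree: B1–B2, B2–B3, B3–B4, B1–B5, B3–B6, B1–B7, B1–B8
Each bag holds 4 vertices, so the decomposition has width 3, which upper-bounds the treewidth. On the other hand G contains the 4-clique {1, 2, 8, 9}. A clique must lie in a single bag of any decomposition, so no decomposition can have width below 3. Hence tw(G) = 3 exactly.

3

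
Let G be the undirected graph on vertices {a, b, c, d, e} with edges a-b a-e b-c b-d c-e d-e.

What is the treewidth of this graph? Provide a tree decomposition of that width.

Each bag holds 3 vertices, so the decomposition has width 2, which upper-bounds the treewidth. Since e–a–b–c–e is a cycle in G, G is not acyclic. Forests are exactly the graphs of treewidth ≤ 1, so tw(G) ≥ 2. The upper and lower bounds meet at 2, so that is the treewidth.

Treewidth 2.
Bags: B1 = {a, b, e}  B2 = {b, c, e}  B3 = {b, d, e}
Tree: B1–B2, B2–B3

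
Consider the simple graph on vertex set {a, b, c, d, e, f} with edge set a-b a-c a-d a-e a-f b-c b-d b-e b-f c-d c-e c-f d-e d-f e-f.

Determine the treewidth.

5

A width-5 tree decomposition is:
Bags: B1 = {a, b, c, d, e, f}
Tree: (single bag)
With just one bag of size 6, the width is 6 − 1 = 5, so tw(G) ≤ 5. For the lower bound, the 6 vertices {a, b, c, d, e, f} are pairwise adjacent, and any tree decomposition puts a clique entirely inside one bag — forcing width ≥ 5. Combining the bounds, tw(G) = 5.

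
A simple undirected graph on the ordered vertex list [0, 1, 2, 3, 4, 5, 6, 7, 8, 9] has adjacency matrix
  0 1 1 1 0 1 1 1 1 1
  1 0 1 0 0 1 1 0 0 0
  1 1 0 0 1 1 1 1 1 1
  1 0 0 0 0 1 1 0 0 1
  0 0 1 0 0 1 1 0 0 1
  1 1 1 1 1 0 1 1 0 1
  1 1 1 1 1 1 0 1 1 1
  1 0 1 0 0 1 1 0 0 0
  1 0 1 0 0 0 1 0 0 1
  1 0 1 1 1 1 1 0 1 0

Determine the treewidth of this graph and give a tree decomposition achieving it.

Treewidth 4.
One such decomposition:
Bags: B1 = {0, 2, 5, 6, 9}  B2 = {0, 2, 5, 6, 7}  B3 = {0, 3, 5, 6, 9}  B4 = {0, 1, 2, 5, 6}  B5 = {0, 2, 6, 8, 9}  B6 = {2, 4, 5, 6, 9}
Tree: B1–B2, B1–B3, B2–B4, B1–B5, B1–B6

Every bag has size at most 5, so the width is 5 − 1 = 4 and tw(G) ≤ 4. For the lower bound, the 5 vertices {0, 2, 6, 8, 9} are pairwise adjacent, and any tree decomposition puts a clique entirely inside one bag — forcing width ≥ 4. Hence tw(G) = 4 exactly.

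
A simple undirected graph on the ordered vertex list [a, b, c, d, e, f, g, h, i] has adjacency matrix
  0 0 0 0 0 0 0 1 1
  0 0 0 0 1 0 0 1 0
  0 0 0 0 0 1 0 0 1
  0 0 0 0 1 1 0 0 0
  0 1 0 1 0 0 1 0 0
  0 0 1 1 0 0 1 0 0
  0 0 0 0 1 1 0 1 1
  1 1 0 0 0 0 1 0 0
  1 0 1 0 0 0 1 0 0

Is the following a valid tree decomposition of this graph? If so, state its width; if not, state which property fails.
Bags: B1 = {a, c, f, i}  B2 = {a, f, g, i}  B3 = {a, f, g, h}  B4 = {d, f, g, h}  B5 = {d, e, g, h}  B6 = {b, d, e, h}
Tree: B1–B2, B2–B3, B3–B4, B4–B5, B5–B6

Vertex coverage: the bags together contain {a, b, c, d, e, f, g, h, i}, the full vertex set. Edge coverage: each edge of G has both endpoints in at least one bag. Running intersection: for every vertex, the bags containing it form a connected subtree. All three properties hold, so this is a valid tree decomposition of width max|bag| − 1 = 3, and hence tw(G) ≤ 3.

Yes; width 3.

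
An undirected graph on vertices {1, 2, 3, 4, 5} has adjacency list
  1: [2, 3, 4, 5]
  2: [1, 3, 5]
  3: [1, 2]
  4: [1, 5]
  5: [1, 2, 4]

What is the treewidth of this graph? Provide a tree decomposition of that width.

The largest bag has 3 vertices, giving width 2; this decomposition certifies tw(G) ≤ 2. On the other hand G contains the 3-clique {1, 2, 3}. A clique must lie in a single bag of any decomposition, so no decomposition can have width below 2. The upper and lower bounds meet at 2, so that is the treewidth.

Treewidth 2.
Bags: B1 = {1, 4, 5}  B2 = {1, 2, 5}  B3 = {1, 2, 3}
Tree: B1–B2, B2–B3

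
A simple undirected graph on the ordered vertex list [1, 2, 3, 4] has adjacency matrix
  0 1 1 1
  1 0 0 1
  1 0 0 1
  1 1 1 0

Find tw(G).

A width-2 tree decomposition is:
Bags: B1 = {1, 2, 4}  B2 = {1, 3, 4}
Tree: B1–B2
The largest bag has 3 vertices, giving width 2; this decomposition certifies tw(G) ≤ 2. Conversely, {1, 2, 4} is a clique of size 3, and the vertices of any clique must share a bag in every tree decomposition; so some bag has ≥ 3 vertices and tw(G) ≥ 2. Therefore the treewidth is 2.

2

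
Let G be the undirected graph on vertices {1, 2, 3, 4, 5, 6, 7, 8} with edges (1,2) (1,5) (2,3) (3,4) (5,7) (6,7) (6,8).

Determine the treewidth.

A width-1 tree decomposition is:
Bags: B1 = {3, 4}  B2 = {2, 3}  B3 = {1, 2}  B4 = {1, 5}  B5 = {5, 7}  B6 = {6, 7}  B7 = {6, 8}
Tree: B1–B2, B2–B3, B3–B4, B4–B5, B5–B6, B6–B7
The largest bag has 2 vertices, giving width 1; this decomposition certifies tw(G) ≤ 1. Since G has at least one edge (e.g. 4–3), it is not an edgeless graph, so tw(G) ≥ 1. Combining the bounds, tw(G) = 1.

1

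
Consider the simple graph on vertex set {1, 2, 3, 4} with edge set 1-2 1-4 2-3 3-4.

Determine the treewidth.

2

A width-2 tree decomposition is:
Bags: B1 = {1, 3, 4}  B2 = {1, 2, 3}
Tree: B1–B2
The largest bag has 3 vertices, giving width 2; this decomposition certifies tw(G) ≤ 2. Since 3–4–1–2–3 is a cycle in G, G is not acyclic. Forests are exactly the graphs of treewidth ≤ 1, so tw(G) ≥ 2. The upper and lower bounds meet at 2, so that is the treewidth.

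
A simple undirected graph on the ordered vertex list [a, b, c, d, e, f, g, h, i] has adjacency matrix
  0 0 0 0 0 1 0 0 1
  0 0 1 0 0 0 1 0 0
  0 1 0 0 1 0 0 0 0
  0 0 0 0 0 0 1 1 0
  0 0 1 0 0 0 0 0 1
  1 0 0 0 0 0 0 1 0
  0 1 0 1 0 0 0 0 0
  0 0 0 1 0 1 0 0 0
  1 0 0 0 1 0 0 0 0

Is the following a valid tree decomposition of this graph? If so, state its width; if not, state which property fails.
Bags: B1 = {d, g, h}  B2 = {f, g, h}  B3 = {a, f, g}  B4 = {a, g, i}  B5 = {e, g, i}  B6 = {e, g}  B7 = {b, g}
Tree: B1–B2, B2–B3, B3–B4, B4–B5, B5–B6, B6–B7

A tree decomposition must satisfy three properties: every vertex lies in some bag; for every edge, both endpoints lie together in some bag; and for every vertex, the bags containing it form a connected subtree. Here vertex c appears in no bag, so the decomposition is invalid.

No — vertex c appears in no bag.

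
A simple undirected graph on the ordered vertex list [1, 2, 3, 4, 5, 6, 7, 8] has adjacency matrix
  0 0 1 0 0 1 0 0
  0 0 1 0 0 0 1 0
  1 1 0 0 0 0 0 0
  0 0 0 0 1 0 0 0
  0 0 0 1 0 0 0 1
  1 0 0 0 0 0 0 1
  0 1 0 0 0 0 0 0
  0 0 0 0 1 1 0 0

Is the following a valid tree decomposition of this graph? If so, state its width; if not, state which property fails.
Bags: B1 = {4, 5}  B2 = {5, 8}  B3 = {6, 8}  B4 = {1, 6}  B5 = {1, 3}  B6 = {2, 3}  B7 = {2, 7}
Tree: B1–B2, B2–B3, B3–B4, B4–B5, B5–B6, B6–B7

Yes; width 1.

Vertex coverage: the bags together contain {1, 2, 3, 4, 5, 6, 7, 8}, the full vertex set. Edge coverage: each edge of G has both endpoints in at least one bag. Running intersection: for every vertex, the bags containing it form a connected subtree. All three properties hold, so this is a valid tree decomposition of width max|bag| − 1 = 1, and hence tw(G) ≤ 1.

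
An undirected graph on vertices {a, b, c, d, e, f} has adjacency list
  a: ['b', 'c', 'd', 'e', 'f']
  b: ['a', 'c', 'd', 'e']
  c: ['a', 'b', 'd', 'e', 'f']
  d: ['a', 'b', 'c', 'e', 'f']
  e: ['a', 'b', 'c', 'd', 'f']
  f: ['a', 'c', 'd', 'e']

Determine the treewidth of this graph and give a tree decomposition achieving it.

Treewidth 4.
One such decomposition:
Bags: B1 = {a, b, c, d, e}  B2 = {a, c, d, e, f}
Tree: B1–B2

Every bag has size at most 5, so the width is 5 − 1 = 4 and tw(G) ≤ 4. For the lower bound, the 5 vertices {a, c, d, e, f} are pairwise adjacent, and any tree decomposition puts a clique entirely inside one bag — forcing width ≥ 4. Therefore the treewidth is 4.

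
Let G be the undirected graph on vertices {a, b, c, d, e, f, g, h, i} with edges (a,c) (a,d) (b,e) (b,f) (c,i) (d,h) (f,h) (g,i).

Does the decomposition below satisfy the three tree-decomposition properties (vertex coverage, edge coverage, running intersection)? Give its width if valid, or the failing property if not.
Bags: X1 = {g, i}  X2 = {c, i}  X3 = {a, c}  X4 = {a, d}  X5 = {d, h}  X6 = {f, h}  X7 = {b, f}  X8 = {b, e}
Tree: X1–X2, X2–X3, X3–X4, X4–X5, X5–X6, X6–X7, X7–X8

Every vertex of G appears in some bag (union = {a, b, c, d, e, f, g, h, i}); every edge is covered by a bag; and for each vertex v the set of bags containing v is connected in the bag tree. The decomposition is therefore valid. The largest bag has 2 vertices, so the width is 1.

Yes; width 1.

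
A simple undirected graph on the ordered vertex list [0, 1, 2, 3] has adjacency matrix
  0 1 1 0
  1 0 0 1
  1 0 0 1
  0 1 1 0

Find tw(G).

A width-2 tree decomposition is:
Bags: B1 = {0, 1, 3}  B2 = {0, 2, 3}
Tree: B1–B2
The largest bag has 3 vertices, giving width 2; this decomposition certifies tw(G) ≤ 2. For the lower bound, G contains the cycle 0–1–3–2–0, so G is not a forest; only forests have treewidth ≤ 1, hence tw(G) ≥ 2. Hence tw(G) = 2 exactly.

2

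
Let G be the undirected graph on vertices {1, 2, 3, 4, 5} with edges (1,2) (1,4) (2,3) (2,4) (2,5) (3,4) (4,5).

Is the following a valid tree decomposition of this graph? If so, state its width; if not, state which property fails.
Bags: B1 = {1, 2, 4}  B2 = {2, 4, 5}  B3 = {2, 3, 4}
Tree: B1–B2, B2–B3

Yes; width 2.

Vertex coverage: the bags together contain {1, 2, 3, 4, 5}, the full vertex set. Edge coverage: each edge of G has both endpoints in at least one bag. Running intersection: for every vertex, the bags containing it form a connected subtree. All three properties hold, so this is a valid tree decomposition of width max|bag| − 1 = 2, and hence tw(G) ≤ 2.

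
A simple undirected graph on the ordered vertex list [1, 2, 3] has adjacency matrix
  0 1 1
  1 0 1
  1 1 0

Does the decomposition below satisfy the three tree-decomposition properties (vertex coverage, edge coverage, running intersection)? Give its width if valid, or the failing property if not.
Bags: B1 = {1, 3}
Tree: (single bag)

A tree decomposition must satisfy three properties: every vertex lies in some bag; for every edge, both endpoints lie together in some bag; and for every vertex, the bags containing it form a connected subtree. Here vertex 2 appears in no bag, so the decomposition is invalid.

No — vertex 2 appears in no bag.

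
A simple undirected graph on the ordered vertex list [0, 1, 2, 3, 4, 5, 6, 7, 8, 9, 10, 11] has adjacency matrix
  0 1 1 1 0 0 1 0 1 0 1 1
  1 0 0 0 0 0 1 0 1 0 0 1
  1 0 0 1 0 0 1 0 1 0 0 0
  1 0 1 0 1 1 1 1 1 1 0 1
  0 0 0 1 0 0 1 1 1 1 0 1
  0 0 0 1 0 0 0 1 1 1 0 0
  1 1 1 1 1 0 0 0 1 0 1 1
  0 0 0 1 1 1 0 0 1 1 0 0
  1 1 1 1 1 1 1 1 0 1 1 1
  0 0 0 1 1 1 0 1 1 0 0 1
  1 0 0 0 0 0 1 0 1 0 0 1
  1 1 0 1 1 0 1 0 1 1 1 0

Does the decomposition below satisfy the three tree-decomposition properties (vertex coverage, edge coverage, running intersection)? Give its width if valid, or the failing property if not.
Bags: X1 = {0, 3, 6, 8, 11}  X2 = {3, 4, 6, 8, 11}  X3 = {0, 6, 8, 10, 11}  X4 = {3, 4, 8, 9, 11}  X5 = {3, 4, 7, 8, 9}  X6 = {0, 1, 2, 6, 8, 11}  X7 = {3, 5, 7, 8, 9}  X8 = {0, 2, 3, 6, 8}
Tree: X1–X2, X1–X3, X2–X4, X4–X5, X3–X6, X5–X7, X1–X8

A tree decomposition must satisfy three properties: every vertex lies in some bag; for every edge, both endpoints lie together in some bag; and for every vertex, the bags containing it form a connected subtree. Here bags containing vertex 2 are not connected in the tree, so the decomposition is invalid.

No — bags containing vertex 2 are not connected in the tree.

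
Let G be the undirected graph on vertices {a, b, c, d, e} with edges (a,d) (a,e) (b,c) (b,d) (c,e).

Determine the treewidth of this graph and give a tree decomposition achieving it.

Treewidth 2.
One such decomposition:
Bags: B1 = {b, c, d}  B2 = {a, c, d}  B3 = {a, c, e}
Tree: B1–B2, B2–B3

Every bag has size at most 3, so the width is 3 − 1 = 2 and tw(G) ≤ 2. The edges c–b–d–a–e–c form a cycle, so G is not a tree and its treewidth is at least 2. The upper and lower bounds meet at 2, so that is the treewidth.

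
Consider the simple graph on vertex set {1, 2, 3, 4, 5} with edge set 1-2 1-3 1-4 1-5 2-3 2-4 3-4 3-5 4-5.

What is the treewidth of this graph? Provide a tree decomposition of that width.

The largest bag has 4 vertices, giving width 3; this decomposition certifies tw(G) ≤ 3. Conversely, {1, 2, 3, 4} is a clique of size 4, and the vertices of any clique must share a bag in every tree decomposition; so some bag has ≥ 4 vertices and tw(G) ≥ 3. The upper and lower bounds meet at 3, so that is the treewidth.

Treewidth 3.
One such decomposition:
Bags: B1 = {1, 2, 3, 4}  B2 = {1, 3, 4, 5}
Tree: B1–B2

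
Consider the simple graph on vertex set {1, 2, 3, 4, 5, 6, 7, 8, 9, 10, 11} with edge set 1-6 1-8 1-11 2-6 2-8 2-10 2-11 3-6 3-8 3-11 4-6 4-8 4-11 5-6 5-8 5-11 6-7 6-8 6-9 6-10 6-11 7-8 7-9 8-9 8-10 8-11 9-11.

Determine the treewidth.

3

A width-3 tree decomposition is:
Bags: B1 = {2, 6, 8, 11}  B2 = {6, 8, 9, 11}  B3 = {5, 6, 8, 11}  B4 = {1, 6, 8, 11}  B5 = {2, 6, 8, 10}  B6 = {4, 6, 8, 11}  B7 = {6, 7, 8, 9}  B8 = {3, 6, 8, 11}
Tree: B1–B2, B2–B3, B3–B4, B1–B5, B3–B6, B2–B7, B1–B8
Every bag has size at most 4, so the width is 4 − 1 = 3 and tw(G) ≤ 3. On the other hand G contains the 4-clique {2, 6, 8, 10}. A clique must lie in a single bag of any decomposition, so no decomposition can have width below 3. Hence tw(G) = 3 exactly.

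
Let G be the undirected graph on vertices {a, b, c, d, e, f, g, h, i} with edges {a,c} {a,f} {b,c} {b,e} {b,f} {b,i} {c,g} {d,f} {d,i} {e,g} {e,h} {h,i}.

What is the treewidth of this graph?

A width-3 tree decomposition is:
Bags: B1 = {a, c, d, f}  B2 = {b, c, d, f}  B3 = {b, c, d, i}  B4 = {b, c, g, i}  B5 = {b, e, g, i}  B6 = {e, g, h, i}
Tree: B1–B2, B2–B3, B3–B4, B4–B5, B5–B6
Each bag holds 4 vertices, so the decomposition has width 3, which upper-bounds the treewidth. For the lower bound: the 4 vertex sets {a,d,f}, {c}, {b}, {e,g,h,i} are disjoint, each induces a connected subgraph, and every pair is joined by at least one edge of G. Contracting each set to a single vertex therefore yields K_{4} as a minor, and since treewidth is minor-monotone, tw(G) ≥ tw(K_{4}) = 3. The upper and lower bounds meet at 3, so that is the treewidth.

3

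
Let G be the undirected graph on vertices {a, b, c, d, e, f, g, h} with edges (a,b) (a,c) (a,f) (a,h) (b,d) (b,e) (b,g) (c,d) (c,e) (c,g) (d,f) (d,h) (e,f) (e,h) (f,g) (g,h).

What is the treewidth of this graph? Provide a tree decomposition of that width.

Every bag has size at most 5, so the width is 5 − 1 = 4 and tw(G) ≤ 4. For the lower bound: the 5 vertex sets {a,b}, {f,g}, {d,h}, {c}, {e} are disjoint, each induces a connected subgraph, and every pair is joined by at least one edge of G. Contracting each set to a single vertex therefore yields K_{5} as a minor, and since treewidth is minor-monotone, tw(G) ≥ tw(K_{5}) = 4. Combining the bounds, tw(G) = 4.

Treewidth 4.
One such decomposition:
Bags: B1 = {a, b, c, f, h}  B2 = {b, c, f, g, h}  B3 = {b, c, d, f, h}  B4 = {b, c, e, f, h}
Tree: B1–B2, B2–B3, B3–B4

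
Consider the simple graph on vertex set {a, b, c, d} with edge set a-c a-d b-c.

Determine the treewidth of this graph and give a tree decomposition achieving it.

Treewidth 1.
One optimal decomposition is:
Bags: B1 = {b, c}  B2 = {a, c}  B3 = {a, d}
Tree: B1–B2, B2–B3

Each bag holds 2 vertices, so the decomposition has width 1, which upper-bounds the treewidth. Any graph with an edge has treewidth ≥ 1, and G has the edge b–c. Combining the bounds, tw(G) = 1.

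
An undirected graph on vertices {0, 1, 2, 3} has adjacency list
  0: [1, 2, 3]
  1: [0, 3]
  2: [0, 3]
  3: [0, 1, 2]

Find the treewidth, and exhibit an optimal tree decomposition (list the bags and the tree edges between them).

Treewidth 2.
One optimal decomposition is:
Bags: B1 = {0, 1, 3}  B2 = {0, 2, 3}
Tree: B1–B2

Each bag holds 3 vertices, so the decomposition has width 2, which upper-bounds the treewidth. For the lower bound, the 3 vertices {0, 1, 3} are pairwise adjacent, and any tree decomposition puts a clique entirely inside one bag — forcing width ≥ 2. Combining the bounds, tw(G) = 2.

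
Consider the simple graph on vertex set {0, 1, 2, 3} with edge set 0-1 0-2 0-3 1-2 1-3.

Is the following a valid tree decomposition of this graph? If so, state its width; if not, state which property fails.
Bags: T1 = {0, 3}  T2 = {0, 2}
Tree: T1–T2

A tree decomposition must satisfy three properties: every vertex lies in some bag; for every edge, both endpoints lie together in some bag; and for every vertex, the bags containing it form a connected subtree. Here vertex 1 appears in no bag, so the decomposition is invalid.

No — vertex 1 appears in no bag.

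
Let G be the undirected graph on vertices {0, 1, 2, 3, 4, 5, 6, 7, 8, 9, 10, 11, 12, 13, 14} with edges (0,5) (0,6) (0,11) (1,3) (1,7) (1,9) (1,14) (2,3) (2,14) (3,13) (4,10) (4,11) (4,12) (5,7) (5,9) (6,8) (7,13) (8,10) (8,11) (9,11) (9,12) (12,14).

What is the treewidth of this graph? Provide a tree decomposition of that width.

Treewidth 3.
One optimal decomposition is:
Bags: B1 = {0, 6, 8, 10}  B2 = {0, 8, 10, 11}  B3 = {0, 4, 10, 11}  B4 = {0, 4, 5, 11}  B5 = {4, 5, 9, 11}  B6 = {4, 5, 9, 12}  B7 = {5, 7, 9, 12}  B8 = {1, 7, 9, 12}  B9 = {1, 7, 12, 14}  B10 = {1, 7, 13, 14}  B11 = {1, 3, 13, 14}  B12 = {2, 3, 13, 14}
Tree: B1–B2, B2–B3, B3–B4, B4–B5, B5–B6, B6–B7, B7–B8, B8–B9, B9–B10, B10–B11, B11–B12

Each bag holds 4 vertices, so the decomposition has width 3, which upper-bounds the treewidth. For the lower bound: the 4 vertex sets {6,8,10}, {0}, {11}, {4,5,9,12} are disjoint, each induces a connected subgraph, and every pair is joined by at least one edge of G. Contracting each set to a single vertex therefore yields K_{4} as a minor, and since treewidth is minor-monotone, tw(G) ≥ tw(K_{4}) = 3. Combining the bounds, tw(G) = 3.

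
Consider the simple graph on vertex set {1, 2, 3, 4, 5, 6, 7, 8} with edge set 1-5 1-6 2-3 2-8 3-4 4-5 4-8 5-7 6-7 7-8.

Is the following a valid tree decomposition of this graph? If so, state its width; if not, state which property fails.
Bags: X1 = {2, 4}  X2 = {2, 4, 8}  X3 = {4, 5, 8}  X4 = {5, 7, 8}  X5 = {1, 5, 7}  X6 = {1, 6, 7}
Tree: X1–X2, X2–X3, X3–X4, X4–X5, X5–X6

A tree decomposition must satisfy three properties: every vertex lies in some bag; for every edge, both endpoints lie together in some bag; and for every vertex, the bags containing it form a connected subtree. Here vertex 3 appears in no bag, so the decomposition is invalid.

No — vertex 3 appears in no bag.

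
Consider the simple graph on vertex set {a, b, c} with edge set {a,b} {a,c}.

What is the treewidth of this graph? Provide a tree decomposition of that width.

Treewidth 1.
One such decomposition:
Bags: B1 = {a, c}  B2 = {a, b}
Tree: B1–B2

Each bag holds 2 vertices, so the decomposition has width 1, which upper-bounds the treewidth. Any graph with an edge has treewidth ≥ 1, and G has the edge a–c. The upper and lower bounds meet at 1, so that is the treewidth.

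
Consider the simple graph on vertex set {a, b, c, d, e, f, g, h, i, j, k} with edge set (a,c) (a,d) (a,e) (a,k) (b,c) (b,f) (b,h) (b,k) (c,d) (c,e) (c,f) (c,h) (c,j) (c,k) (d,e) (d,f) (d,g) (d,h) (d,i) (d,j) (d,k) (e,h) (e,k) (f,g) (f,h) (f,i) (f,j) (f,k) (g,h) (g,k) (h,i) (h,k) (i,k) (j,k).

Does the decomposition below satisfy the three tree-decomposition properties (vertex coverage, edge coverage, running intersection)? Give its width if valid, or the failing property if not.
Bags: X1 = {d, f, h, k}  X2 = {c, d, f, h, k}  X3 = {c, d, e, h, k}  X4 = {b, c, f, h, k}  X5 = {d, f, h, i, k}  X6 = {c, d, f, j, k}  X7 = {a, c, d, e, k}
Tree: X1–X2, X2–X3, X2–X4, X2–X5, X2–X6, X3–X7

No — vertex g appears in no bag.

A tree decomposition must satisfy three properties: every vertex lies in some bag; for every edge, both endpoints lie together in some bag; and for every vertex, the bags containing it form a connected subtree. Here vertex g appears in no bag, so the decomposition is invalid.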